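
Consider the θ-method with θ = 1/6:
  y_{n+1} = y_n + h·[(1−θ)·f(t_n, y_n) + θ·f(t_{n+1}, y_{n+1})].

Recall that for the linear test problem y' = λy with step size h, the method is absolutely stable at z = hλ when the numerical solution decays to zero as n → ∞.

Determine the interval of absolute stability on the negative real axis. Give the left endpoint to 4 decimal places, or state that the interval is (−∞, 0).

With y'=λy (z=hλ):
  y_{n+1} = y_n + z·[5/6·y_n + 1/6·y_{n+1}] ⇒ (1 − 1/6z)y_{n+1} = (1 + 5/6z)y_n
  R(z) = (1 + 5/6z)/(1 − 1/6z).

Need |R(x)|<1, x<0.
x=-1.64: |R|=0.2880
R=−1: 1+5/6x = −1+1/6x ⇒ -2/3x=2 ⇒ x=2/(-2/3)=-3.0000
Confirm numerically:
  x=-2.212: |R|=0.61617 <1
  x=-1.979: |R|=0.48816 <1
  x=-1.230: |R|=0.02075 <1
  x=-3.545: |R|=1.22839 >1
  x=-3.399: |R|=1.16981 >1
  x=-3.038: |R|=1.01682 >1
Interval (-3.0000, 0).

z∈(-3.0000,0).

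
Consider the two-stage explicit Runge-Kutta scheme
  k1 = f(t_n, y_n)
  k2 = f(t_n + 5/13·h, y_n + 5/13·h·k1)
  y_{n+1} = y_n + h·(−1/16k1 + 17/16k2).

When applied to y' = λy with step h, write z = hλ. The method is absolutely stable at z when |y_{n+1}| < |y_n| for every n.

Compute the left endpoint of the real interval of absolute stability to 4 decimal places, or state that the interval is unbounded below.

Test eqn y'=λy, z=hλ:
  k1=λy_n ⇒ h·k1=z·y_n;  k2=λ(1+5/13z)y_n ⇒ h·k2=z(1+5/13z)y_n
  y_{n+1}/y_n = 1 − 1/16z + 17/16z(1+5/13z) = 1 + z + 85/208z²
  so R(z) = 1 + z + 85/208z².

Boundary: |R(x)|=1, x<0.
x=-1.56: |R|=0.4345
R=1: x+85/208x²=0 ⇒ x=−208/85=-2.4471; min R=1−1/(4·85/208)=0.3882>−1
Confirm numerically:
  x=-1.958: |R|=0.60868 <1
  x=-1.587: |R|=0.44222 <1
  x=-1.547: |R|=0.43099 <1
  x=-3.003: |R|=1.68224 >1
  x=-2.964: |R|=1.62614 >1
  x=-2.687: |R|=1.26347 >1
Stable set (-2.4471, 0).

z* = -2.4471.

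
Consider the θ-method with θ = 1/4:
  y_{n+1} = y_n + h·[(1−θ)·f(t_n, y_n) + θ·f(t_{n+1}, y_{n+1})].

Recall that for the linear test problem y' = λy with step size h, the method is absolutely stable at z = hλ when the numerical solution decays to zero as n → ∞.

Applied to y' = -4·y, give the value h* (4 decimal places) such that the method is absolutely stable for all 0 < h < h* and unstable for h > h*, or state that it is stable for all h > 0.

(-4.0000,0); λ=-4 ⇒ h* = (4)/4 = 1.0000.

With y'=λy (z=hλ):
  y_{n+1} = y_n + z·[3/4·y_n + 1/4·y_{n+1}] ⇒ (1 − 1/4z)y_{n+1} = (1 + 3/4z)y_n
  so R(z) = (1 + 3/4z)/(1 − 1/4z).

Find x<0 with |R(x)|<1.
x=-1.33: |R|=0.0019
R=−1: 1+3/4x = −1+1/4x ⇒ -1/2x=2 ⇒ x=2/(-1/2)=-4.0000
Confirm numerically:
  x=-3.290: |R|=0.80521 <1
  x=-2.249: |R|=0.43959 <1
  x=-1.602: |R|=0.14388 <1
  x=-4.333: |R|=1.07992 >1
  x=-4.218: |R|=1.05305 >1
  x=-4.169: |R|=1.04138 >1
Interval (-4.0000, 0).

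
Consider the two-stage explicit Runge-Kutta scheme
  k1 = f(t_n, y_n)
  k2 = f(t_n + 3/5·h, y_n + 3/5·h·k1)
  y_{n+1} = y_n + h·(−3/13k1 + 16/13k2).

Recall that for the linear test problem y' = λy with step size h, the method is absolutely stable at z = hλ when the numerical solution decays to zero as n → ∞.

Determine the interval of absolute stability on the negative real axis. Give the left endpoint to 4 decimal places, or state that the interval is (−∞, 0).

(-1.3542, 0).

On y'=λy, z=hλ:
  k1=λy_n ⇒ h·k1=z·y_n;  k2=λ(1+3/5z)y_n ⇒ h·k2=z(1+3/5z)y_n
  y_{n+1}/y_n = 1 − 3/13z + 16/13z(1+3/5z) = 1 + z + 48/65z²
  so R(z) = 1 + z + 48/65z².

Solve |R(x)|<1 on ℝ⁻.
x=-1.7: |R|=1.4342
R=1: x+48/65x²=0 ⇒ x=−65/48=-1.3542; min R=1−1/(4·48/65)=0.6615>−1
Confirm numerically:
  x=-0.771: |R|=0.66797 <1
  x=-0.723: |R|=0.66302 <1
  x=-0.712: |R|=0.66236 <1
  x=-0.691: |R|=0.66160 <1
  x=-1.807: |R|=1.60426 >1
  x=-1.611: |R|=1.30554 >1
  x=-1.552: |R|=1.22674 >1
So |R|<1 on (-1.3542, 0).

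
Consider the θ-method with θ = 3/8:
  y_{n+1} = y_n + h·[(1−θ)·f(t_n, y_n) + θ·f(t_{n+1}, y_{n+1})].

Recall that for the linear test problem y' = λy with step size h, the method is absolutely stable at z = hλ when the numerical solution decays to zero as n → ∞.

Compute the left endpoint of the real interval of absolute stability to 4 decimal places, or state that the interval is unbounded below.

z* = -8.0000.

Set f=λy, z=hλ:
  y_{n+1} = y_n + z·[5/8·y_n + 3/8·y_{n+1}] ⇒ (1 − 3/8z)y_{n+1} = (1 + 5/8z)y_n
  R(z) = (1 + 5/8z)/(1 − 3/8z).

Find x<0 with |R(x)|<1.
x=-1.36: |R|=0.0993
R=−1: 1+5/8x = −1+3/8x ⇒ -1/4x=2 ⇒ x=2/(-1/4)=-8.0000
Confirm numerically:
  x=-7.429: |R|=0.96229 <1
  x=-7.074: |R|=0.93662 <1
  x=-5.645: |R|=0.81111 <1
  x=-8.571: |R|=1.03387 >1
  x=-8.291: |R|=1.01770 >1
Stable set (-8.0000, 0).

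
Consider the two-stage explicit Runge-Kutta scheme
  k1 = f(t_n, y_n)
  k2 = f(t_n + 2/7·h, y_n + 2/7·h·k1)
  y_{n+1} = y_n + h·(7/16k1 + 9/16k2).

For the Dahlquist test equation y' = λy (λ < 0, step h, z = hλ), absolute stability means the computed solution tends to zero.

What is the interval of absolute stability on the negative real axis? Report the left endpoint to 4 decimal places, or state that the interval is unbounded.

z∈(-6.2222,0).

Set f=λy, z=hλ:
  k1=λy_n ⇒ h·k1=z·y_n;  k2=λ(1+2/7z)y_n ⇒ h·k2=z(1+2/7z)y_n
  y_{n+1}/y_n = 1 + 7/16z + 9/16z(1+2/7z) = 1 + z + 9/56z²
  R(z) = 1 + z + 9/56z².

Boundary: |R(x)|=1, x<0.
x=-0.55: |R|=0.4986
R=1: x+9/56x²=0 ⇒ x=−56/9=-6.2222; min R=1−1/(4·9/56)=-0.5556>−1
Confirm numerically:
  x=-5.403: |R|=0.28864 <1
  x=-4.531: |R|=0.23154 <1
  x=-4.448: |R|=0.26832 <1
  x=-4.292: |R|=0.33144 <1
  x=-6.455: |R|=1.24149 >1
  x=-6.427: |R|=1.21152 >1
  x=-6.347: |R|=1.12728 >1
Interval (-6.2222, 0).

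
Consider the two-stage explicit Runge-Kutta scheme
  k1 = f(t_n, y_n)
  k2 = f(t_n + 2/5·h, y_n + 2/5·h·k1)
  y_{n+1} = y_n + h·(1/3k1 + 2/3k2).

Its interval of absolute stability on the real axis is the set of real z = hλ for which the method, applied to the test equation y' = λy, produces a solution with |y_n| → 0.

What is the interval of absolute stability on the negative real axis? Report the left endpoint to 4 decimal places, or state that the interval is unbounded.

With y'=λy (z=hλ):
  k1=λy_n ⇒ h·k1=z·y_n;  k2=λ(1+2/5z)y_n ⇒ h·k2=z(1+2/5z)y_n
  y_{n+1}/y_n = 1 + 1/3z + 2/3z(1+2/5z) = 1 + z + 4/15z²
  R(z) = 1 + z + 4/15z².

Boundary: |R(x)|=1, x<0.
x=-1.26: |R|=0.1634
R=1: x+4/15x²=0 ⇒ x=−15/4=-3.7500; min R=1−1/(4·4/15)=0.0625>−1
Confirm numerically:
  x=-3.689: |R|=0.93999 <1
  x=-2.758: |R|=0.27042 <1
  x=-2.500: |R|=0.16667 <1
  x=-2.462: |R|=0.15439 <1
  x=-3.877: |R|=1.13130 >1
  x=-3.832: |R|=1.08379 >1
Stable set (-3.7500, 0).

(-3.7500, 0).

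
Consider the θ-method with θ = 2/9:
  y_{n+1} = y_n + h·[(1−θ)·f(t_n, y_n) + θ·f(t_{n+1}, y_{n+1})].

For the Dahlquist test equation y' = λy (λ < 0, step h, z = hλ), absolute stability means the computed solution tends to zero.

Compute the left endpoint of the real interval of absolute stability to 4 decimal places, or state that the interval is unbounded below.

With y'=λy (z=hλ):
  y_{n+1} = y_n + z·[7/9·y_n + 2/9·y_{n+1}] ⇒ (1 − 2/9z)y_{n+1} = (1 + 7/9z)y_n
  ⇒ R(z) = (1 + 7/9z)/(1 − 2/9z).

Boundary: |R(x)|=1, x<0.
x=-1.27: |R|=0.0095
R=−1: 1+7/9x = −1+2/9x ⇒ -5/9x=2 ⇒ x=2/(-5/9)=-3.6000
Confirm numerically:
  x=-2.392: |R|=0.56181 <1
  x=-2.284: |R|=0.51504 <1
  x=-1.779: |R|=0.27496 <1
  x=-1.538: |R|=0.14624 <1
  x=-4.115: |R|=1.14945 >1
  x=-3.753: |R|=1.04635 >1
So |R|<1 on (-3.6000, 0).

left endpoint -3.6000.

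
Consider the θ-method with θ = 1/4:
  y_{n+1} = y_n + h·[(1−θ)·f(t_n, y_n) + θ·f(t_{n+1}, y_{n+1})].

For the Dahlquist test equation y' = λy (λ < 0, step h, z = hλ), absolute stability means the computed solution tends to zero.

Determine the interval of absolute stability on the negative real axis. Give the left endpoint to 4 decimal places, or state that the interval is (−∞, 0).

(-4.0000, 0).

With y'=λy (z=hλ):
  y_{n+1} = y_n + z·[3/4·y_n + 1/4·y_{n+1}] ⇒ (1 − 1/4z)y_{n+1} = (1 + 3/4z)y_n
  so R(z) = (1 + 3/4z)/(1 − 1/4z).

Boundary: |R(x)|=1, x<0.
x=-1.57: |R|=0.1275
R=−1: 1+3/4x = −1+1/4x ⇒ -1/2x=2 ⇒ x=2/(-1/2)=-4.0000
Confirm numerically:
  x=-3.271: |R|=0.79948 <1
  x=-2.976: |R|=0.70642 <1
  x=-2.560: |R|=0.56098 <1
  x=-4.419: |R|=1.09954 >1
  x=-4.168: |R|=1.04114 >1
  x=-4.141: |R|=1.03464 >1
So |R|<1 on (-4.0000, 0).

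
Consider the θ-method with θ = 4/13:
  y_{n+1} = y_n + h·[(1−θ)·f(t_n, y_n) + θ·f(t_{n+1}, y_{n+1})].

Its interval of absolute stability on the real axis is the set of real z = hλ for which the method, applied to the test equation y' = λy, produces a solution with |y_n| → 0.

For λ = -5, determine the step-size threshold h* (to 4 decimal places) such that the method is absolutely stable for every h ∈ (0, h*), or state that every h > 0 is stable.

Test eqn y'=λy, z=hλ:
  y_{n+1} = y_n + z·[9/13·y_n + 4/13·y_{n+1}] ⇒ (1 − 4/13z)y_{n+1} = (1 + 9/13z)y_n
  Hence R(z) = (1 + 9/13z)/(1 − 4/13z).

Need |R(x)|<1, x<0.
x=-0.96: |R|=0.2589
R=−1: 1+9/13x = −1+4/13x ⇒ -5/13x=2 ⇒ x=2/(-5/13)=-5.2000
Confirm numerically:
  x=-3.526: |R|=0.69119 <1
  x=-2.862: |R|=0.52184 <1
  x=-2.345: |R|=0.36215 <1
  x=-5.765: |R|=1.07834 >1
  x=-5.275: |R|=1.01100 >1
Stable set (-5.2000, 0).

(-5.2000,0); λ=-5 ⇒ h* = (26/5)/5 = 1.0400.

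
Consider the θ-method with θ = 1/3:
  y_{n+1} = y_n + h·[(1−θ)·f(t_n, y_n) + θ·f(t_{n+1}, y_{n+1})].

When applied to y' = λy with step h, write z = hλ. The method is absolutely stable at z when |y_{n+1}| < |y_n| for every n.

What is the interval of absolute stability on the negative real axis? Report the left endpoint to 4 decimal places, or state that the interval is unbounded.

With y'=λy (z=hλ):
  y_{n+1} = y_n + z·[2/3·y_n + 1/3·y_{n+1}] ⇒ (1 − 1/3z)y_{n+1} = (1 + 2/3z)y_n
  Hence R(z) = (1 + 2/3z)/(1 − 1/3z).

Solve |R(x)|<1 on ℝ⁻.
x=-0.45: |R|=0.6087
R=−1: 1+2/3x = −1+1/3x ⇒ -1/3x=2 ⇒ x=2/(-1/3)=-6.0000
Confirm numerically:
  x=-4.869: |R|=0.85627 <1
  x=-4.482: |R|=0.79711 <1
  x=-3.695: |R|=0.65571 <1
  x=-6.563: |R|=1.05887 >1
  x=-6.343: |R|=1.03671 >1
Interval (-6.0000, 0).

(-6.0000, 0).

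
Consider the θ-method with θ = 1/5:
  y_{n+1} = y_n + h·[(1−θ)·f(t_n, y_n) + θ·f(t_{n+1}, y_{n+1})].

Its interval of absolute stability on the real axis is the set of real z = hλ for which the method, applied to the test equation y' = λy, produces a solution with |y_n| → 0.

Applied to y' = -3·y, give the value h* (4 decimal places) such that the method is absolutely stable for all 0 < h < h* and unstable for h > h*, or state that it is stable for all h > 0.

Set f=λy, z=hλ:
  y_{n+1} = y_n + z·[4/5·y_n + 1/5·y_{n+1}] ⇒ (1 − 1/5z)y_{n+1} = (1 + 4/5z)y_n
  so R(z) = (1 + 4/5z)/(1 − 1/5z).

Find x<0 with |R(x)|<1.
x=-0.72: |R|=0.3706
R=−1: 1+4/5x = −1+1/5x ⇒ -3/5x=2 ⇒ x=2/(-3/5)=-3.3333
Confirm numerically:
  x=-2.635: |R|=0.72561 <1
  x=-2.388: |R|=0.61613 <1
  x=-1.769: |R|=0.30669 <1
  x=-3.646: |R|=1.10849 >1
  x=-3.512: |R|=1.06297 >1
  x=-3.387: |R|=1.01920 >1
So |R|<1 on (-3.3333, 0).

(-3.3333,0); λ=-3 ⇒ h* = (10/3)/3 = 1.1111.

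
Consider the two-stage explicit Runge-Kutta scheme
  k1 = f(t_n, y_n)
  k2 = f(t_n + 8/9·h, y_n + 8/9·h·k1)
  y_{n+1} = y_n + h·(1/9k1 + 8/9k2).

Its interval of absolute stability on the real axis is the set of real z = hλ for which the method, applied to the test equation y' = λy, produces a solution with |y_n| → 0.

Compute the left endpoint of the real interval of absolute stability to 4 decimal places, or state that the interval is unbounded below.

left endpoint -1.2656.

With y'=λy (z=hλ):
  k1=λy_n ⇒ h·k1=z·y_n;  k2=λ(1+8/9z)y_n ⇒ h·k2=z(1+8/9z)y_n
  y_{n+1}/y_n = 1 + 1/9z + 8/9z(1+8/9z) = 1 + z + 64/81z²
  ⇒ R(z) = 1 + z + 64/81z².

Solve |R(x)|<1 on ℝ⁻.
x=-0.47: |R|=0.7045
R=1: x+64/81x²=0 ⇒ x=−81/64=-1.2656; min R=1−1/(4·64/81)=0.6836>−1
Confirm numerically:
  x=-1.169: |R|=0.91075 <1
  x=-1.121: |R|=0.87190 <1
  x=-0.994: |R|=0.78667 <1
  x=-1.821: |R|=1.79908 >1
  x=-1.677: |R|=1.54509 >1
So |R|<1 on (-1.2656, 0).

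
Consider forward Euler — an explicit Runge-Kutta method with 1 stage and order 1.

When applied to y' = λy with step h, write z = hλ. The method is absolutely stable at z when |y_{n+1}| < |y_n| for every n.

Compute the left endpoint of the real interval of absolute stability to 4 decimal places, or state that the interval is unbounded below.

z* = -2.0000.

On y'=λy, z=hλ:
  order 1, 1-stage ⇒ R(z)=1+z
  (e.g. R(-1.12)=-0.12000, |R|=0.12000)

Boundary: |R(x)|=1, x<0.
x=-1.12: |R|=0.1200
|R(-1.6)|=0.6000 |R(-1.38)|=0.3800 |R(-0.74)|=0.2600
Bisect:
  x_lo=-2.8395 |R|=1.8395  x_hi=-0.2437 |R|=0.7563
  mid=-1.54158 |R|=0.54158 →hi
  mid=-2.19053 |R|=1.19053 →lo
  mid=-1.86605 |R|=0.86605 →hi
  mid=-2.02829 |R|=1.02829 →lo
  mid=-1.94717 |R|=0.94717 →hi
  mid=-1.98773 |R|=0.98773 →hi
  mid=-2.00801 |R|=1.00801 →lo
  mid=-1.99787 |R|=0.99787 →hi
  ...
  [-2.00009,-1.99993] ⇒ x*=-2.0000
Stable set (-2.0000, 0).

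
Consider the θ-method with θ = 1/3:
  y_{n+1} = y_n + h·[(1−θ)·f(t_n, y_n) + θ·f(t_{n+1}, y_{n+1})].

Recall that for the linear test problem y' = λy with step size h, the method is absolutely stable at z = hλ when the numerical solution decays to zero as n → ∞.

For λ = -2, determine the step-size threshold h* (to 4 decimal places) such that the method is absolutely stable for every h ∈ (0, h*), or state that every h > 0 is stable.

On y'=λy, z=hλ:
  y_{n+1} = y_n + z·[2/3·y_n + 1/3·y_{n+1}] ⇒ (1 − 1/3z)y_{n+1} = (1 + 2/3z)y_n
  so R(z) = (1 + 2/3z)/(1 − 1/3z).

Solve |R(x)|<1 on ℝ⁻.
x=-1.05: |R|=0.2222
R=−1: 1+2/3x = −1+1/3x ⇒ -1/3x=2 ⇒ x=2/(-1/3)=-6.0000
Confirm numerically:
  x=-3.996: |R|=0.71355 <1
  x=-2.882: |R|=0.46991 <1
  x=-2.818: |R|=0.45308 <1
  x=-6.377: |R|=1.04020 >1
  x=-6.324: |R|=1.03475 >1
  x=-6.312: |R|=1.03351 >1
Stable set (-6.0000, 0).

(-6.0000,0); λ=-2 ⇒ h* = (6)/2 = 3.0000.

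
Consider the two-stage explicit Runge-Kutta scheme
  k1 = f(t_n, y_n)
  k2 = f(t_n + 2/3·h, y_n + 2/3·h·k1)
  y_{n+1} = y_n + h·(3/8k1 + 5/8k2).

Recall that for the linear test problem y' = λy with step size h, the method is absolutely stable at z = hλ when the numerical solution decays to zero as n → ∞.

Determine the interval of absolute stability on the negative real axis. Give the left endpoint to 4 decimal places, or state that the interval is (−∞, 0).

On y'=λy, z=hλ:
  k1=λy_n ⇒ h·k1=z·y_n;  k2=λ(1+2/3z)y_n ⇒ h·k2=z(1+2/3z)y_n
  y_{n+1}/y_n = 1 + 3/8z + 5/8z(1+2/3z) = 1 + z + 5/12z²
  ⇒ R(z) = 1 + z + 5/12z².

Need |R(x)|<1, x<0.
x=-0.74: |R|=0.4882
R=1: x+5/12x²=0 ⇒ x=−12/5=-2.4000; min R=1−1/(4·5/12)=0.4000>−1
Confirm numerically:
  x=-2.029: |R|=0.68635 <1
  x=-1.709: |R|=0.50795 <1
  x=-1.626: |R|=0.47562 <1
  x=-2.949: |R|=1.67458 >1
  x=-2.527: |R|=1.13372 >1
So |R|<1 on (-2.4000, 0).

(-2.4000, 0).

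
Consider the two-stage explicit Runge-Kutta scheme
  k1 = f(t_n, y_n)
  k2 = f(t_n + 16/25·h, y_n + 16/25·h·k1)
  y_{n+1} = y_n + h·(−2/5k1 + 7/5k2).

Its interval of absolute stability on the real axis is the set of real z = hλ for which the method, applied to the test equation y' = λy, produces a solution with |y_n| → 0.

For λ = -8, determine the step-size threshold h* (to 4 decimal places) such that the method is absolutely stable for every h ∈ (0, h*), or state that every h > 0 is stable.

(-1.1161,0); λ=-8 ⇒ h* = (125/112)/8 = 0.1395.

Test eqn y'=λy, z=hλ:
  k1=λy_n ⇒ h·k1=z·y_n;  k2=λ(1+16/25z)y_n ⇒ h·k2=z(1+16/25z)y_n
  y_{n+1}/y_n = 1 − 2/5z + 7/5z(1+16/25z) = 1 + z + 112/125z²
  R(z) = 1 + z + 112/125z².

Need |R(x)|<1, x<0.
x=-1.62: |R|=1.7315
R=1: x+112/125x²=0 ⇒ x=−125/112=-1.1161; min R=1−1/(4·112/125)=0.7210>−1
Confirm numerically:
  x=-1.051: |R|=0.93872 <1
  x=-1.040: |R|=0.92911 <1
  x=-0.880: |R|=0.81386 <1
  x=-0.483: |R|=0.72603 <1
  x=-1.702: |R|=1.89354 >1
  x=-1.194: |R|=1.08337 >1
Stable set (-1.1161, 0).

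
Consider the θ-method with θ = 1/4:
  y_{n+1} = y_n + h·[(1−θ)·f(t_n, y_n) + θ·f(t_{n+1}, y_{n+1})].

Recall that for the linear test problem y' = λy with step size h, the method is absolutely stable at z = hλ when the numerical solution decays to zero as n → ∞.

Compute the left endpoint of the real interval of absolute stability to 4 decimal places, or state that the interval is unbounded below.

z* = -4.0000.

Set f=λy, z=hλ:
  y_{n+1} = y_n + z·[3/4·y_n + 1/4·y_{n+1}] ⇒ (1 − 1/4z)y_{n+1} = (1 + 3/4z)y_n
  ⇒ R(z) = (1 + 3/4z)/(1 − 1/4z).

Solve |R(x)|<1 on ℝ⁻.
x=-0.78: |R|=0.3473
R=−1: 1+3/4x = −1+1/4x ⇒ -1/2x=2 ⇒ x=2/(-1/2)=-4.0000
Confirm numerically:
  x=-2.744: |R|=0.62752 <1
  x=-2.385: |R|=0.49413 <1
  x=-2.297: |R|=0.45911 <1
  x=-4.489: |R|=1.11521 >1
  x=-4.352: |R|=1.08429 >1
Interval (-4.0000, 0).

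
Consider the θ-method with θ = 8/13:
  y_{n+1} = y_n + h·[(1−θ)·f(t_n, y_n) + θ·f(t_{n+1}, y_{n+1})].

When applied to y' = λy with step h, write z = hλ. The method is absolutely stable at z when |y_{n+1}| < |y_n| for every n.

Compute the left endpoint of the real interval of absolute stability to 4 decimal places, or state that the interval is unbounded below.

With y'=λy (z=hλ):
  y_{n+1} = y_n + z·[5/13·y_n + 8/13·y_{n+1}] ⇒ (1 − 8/13z)y_{n+1} = (1 + 5/13z)y_n
  ⇒ R(z) = (1 + 5/13z)/(1 − 8/13z).

Find x<0 with |R(x)|<1.
x=-1.6: |R|=0.1938
x=-2: |R|=0.1034
x=-10: |R|=0.3978
x=-100: |R|=0.5990
θ=8/13≥1/2 ⇒ |1+5/13x|<|1−8/13x| ∀x<0 ⇒ stable on all of ℝ⁻.

interval (−∞, 0).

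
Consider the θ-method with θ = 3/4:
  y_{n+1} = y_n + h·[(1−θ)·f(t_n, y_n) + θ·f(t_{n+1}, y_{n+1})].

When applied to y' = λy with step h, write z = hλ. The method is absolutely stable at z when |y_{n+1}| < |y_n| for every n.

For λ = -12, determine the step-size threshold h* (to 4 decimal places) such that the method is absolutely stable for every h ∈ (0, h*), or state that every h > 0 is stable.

unbounded; (−∞, 0). Any h>0 works for λ=-12.

With y'=λy (z=hλ):
  y_{n+1} = y_n + z·[1/4·y_n + 3/4·y_{n+1}] ⇒ (1 − 3/4z)y_{n+1} = (1 + 1/4z)y_n
  so R(z) = (1 + 1/4z)/(1 − 3/4z).

Need |R(x)|<1, x<0.
x=-0.58: |R|=0.5958
x=-2: |R|=0.2000
x=-10: |R|=0.1765
x=-100: |R|=0.3158
θ=3/4≥1/2 ⇒ |1+1/4x|<|1−3/4x| ∀x<0 ⇒ interval (−∞,0).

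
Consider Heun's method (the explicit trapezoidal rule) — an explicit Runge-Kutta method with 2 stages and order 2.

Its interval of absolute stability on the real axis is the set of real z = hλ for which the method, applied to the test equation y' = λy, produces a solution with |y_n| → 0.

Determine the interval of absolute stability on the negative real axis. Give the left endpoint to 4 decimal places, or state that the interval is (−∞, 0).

On y'=λy, z=hλ:
  order 2, 2-stage ⇒ R(z)=1+z+z^2/2
  (e.g. R(-0.7)=0.54500, |R|=0.54500)

Need |R(x)|<1, x<0.
x=-0.7: |R|=0.5450
|R(-1.96)|=0.9608 |R(-0.82)|=0.5162 |R(-0.61)|=0.5760
Bisect:
  x_lo=-2.4127 |R|=1.4979  x_hi=-0.1073 |R|=0.8984
  mid=-1.26001 |R|=0.53380 →hi
  mid=-1.83636 |R|=0.84975 →hi
  mid=-2.12454 |R|=1.13229 →lo
  mid=-1.98045 |R|=0.98064 →hi
  mid=-2.05250 |R|=1.05387 →lo
  mid=-2.01647 |R|=1.01661 →lo
  mid=-1.99846 |R|=0.99846 →hi
  mid=-2.00747 |R|=1.00750 →lo
  mid=-2.00297 |R|=1.00297 →lo
  ...
  [-2.00001,-1.99987] ⇒ x*=-2.0000
Stable set (-2.0000, 0).

(-2.0000, 0).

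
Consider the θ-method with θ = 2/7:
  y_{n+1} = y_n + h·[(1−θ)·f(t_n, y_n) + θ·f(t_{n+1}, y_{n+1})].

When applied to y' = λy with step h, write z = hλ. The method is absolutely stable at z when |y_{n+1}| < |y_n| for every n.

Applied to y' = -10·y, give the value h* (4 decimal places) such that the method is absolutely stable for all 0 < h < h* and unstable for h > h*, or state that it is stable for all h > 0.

On y'=λy, z=hλ:
  y_{n+1} = y_n + z·[5/7·y_n + 2/7·y_{n+1}] ⇒ (1 − 2/7z)y_{n+1} = (1 + 5/7z)y_n
  so R(z) = (1 + 5/7z)/(1 − 2/7z).

Find x<0 with |R(x)|<1.
x=-0.43: |R|=0.6170
R=−1: 1+5/7x = −1+2/7x ⇒ -3/7x=2 ⇒ x=2/(-3/7)=-4.6667
Confirm numerically:
  x=-4.428: |R|=0.95484 <1
  x=-3.698: |R|=0.79814 <1
  x=-2.363: |R|=0.41063 <1
  x=-2.261: |R|=0.37363 <1
  x=-5.165: |R|=1.08627 >1
  x=-5.142: |R|=1.08250 >1
  x=-4.892: |R|=1.04028 >1
Interval (-4.6667, 0).

(-4.6667,0); λ=-10 ⇒ h* = (14/3)/10 = 0.4667.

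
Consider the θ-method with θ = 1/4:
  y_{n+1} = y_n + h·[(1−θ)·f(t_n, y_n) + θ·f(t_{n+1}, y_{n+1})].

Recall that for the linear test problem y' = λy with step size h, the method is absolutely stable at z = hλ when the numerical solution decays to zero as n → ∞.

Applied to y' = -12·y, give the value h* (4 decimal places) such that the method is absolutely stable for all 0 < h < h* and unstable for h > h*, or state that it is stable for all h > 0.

(-4.0000,0); λ=-12 ⇒ h* = (4)/12 = 0.3333.

On y'=λy, z=hλ:
  y_{n+1} = y_n + z·[3/4·y_n + 1/4·y_{n+1}] ⇒ (1 − 1/4z)y_{n+1} = (1 + 3/4z)y_n
  R(z) = (1 + 3/4z)/(1 − 1/4z).

Boundary: |R(x)|=1, x<0.
x=-0.63: |R|=0.4557
R=−1: 1+3/4x = −1+1/4x ⇒ -1/2x=2 ⇒ x=2/(-1/2)=-4.0000
Confirm numerically:
  x=-3.445: |R|=0.85091 <1
  x=-2.878: |R|=0.67374 <1
  x=-2.509: |R|=0.54187 <1
  x=-4.585: |R|=1.13628 >1
  x=-4.241: |R|=1.05849 >1
Stable set (-4.0000, 0).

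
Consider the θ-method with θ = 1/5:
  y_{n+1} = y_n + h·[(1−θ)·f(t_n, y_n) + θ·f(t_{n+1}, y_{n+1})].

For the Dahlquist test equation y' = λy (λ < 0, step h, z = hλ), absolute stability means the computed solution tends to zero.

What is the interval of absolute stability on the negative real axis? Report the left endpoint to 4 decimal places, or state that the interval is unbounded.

Test eqn y'=λy, z=hλ:
  y_{n+1} = y_n + z·[4/5·y_n + 1/5·y_{n+1}] ⇒ (1 − 1/5z)y_{n+1} = (1 + 4/5z)y_n
  ⇒ R(z) = (1 + 4/5z)/(1 − 1/5z).

Need |R(x)|<1, x<0.
x=-0.41: |R|=0.6211
R=−1: 1+4/5x = −1+1/5x ⇒ -3/5x=2 ⇒ x=2/(-3/5)=-3.3333
Confirm numerically:
  x=-2.737: |R|=0.76877 <1
  x=-2.710: |R|=0.75746 <1
  x=-1.659: |R|=0.24568 <1
  x=-3.915: |R|=1.19574 >1
  x=-3.729: |R|=1.13598 >1
  x=-3.587: |R|=1.08862 >1
Stable set (-3.3333, 0).

z∈(-3.3333,0).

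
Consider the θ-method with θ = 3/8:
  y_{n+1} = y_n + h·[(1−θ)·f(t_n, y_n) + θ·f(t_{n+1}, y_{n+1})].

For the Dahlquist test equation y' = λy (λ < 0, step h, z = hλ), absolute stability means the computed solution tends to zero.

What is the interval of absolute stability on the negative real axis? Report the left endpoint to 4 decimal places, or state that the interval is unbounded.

(-8.0000, 0).

Set f=λy, z=hλ:
  y_{n+1} = y_n + z·[5/8·y_n + 3/8·y_{n+1}] ⇒ (1 − 3/8z)y_{n+1} = (1 + 5/8z)y_n
  Hence R(z) = (1 + 5/8z)/(1 − 3/8z).

Solve |R(x)|<1 on ℝ⁻.
x=-0.71: |R|=0.4393
R=−1: 1+5/8x = −1+3/8x ⇒ -1/4x=2 ⇒ x=2/(-1/4)=-8.0000
Confirm numerically:
  x=-7.606: |R|=0.97443 <1
  x=-6.761: |R|=0.91239 <1
  x=-5.693: |R|=0.81602 <1
  x=-4.522: |R|=0.67746 <1
  x=-8.416: |R|=1.02502 >1
  x=-8.136: |R|=1.00839 >1
  x=-8.096: |R|=1.00595 >1
Stable set (-8.0000, 0).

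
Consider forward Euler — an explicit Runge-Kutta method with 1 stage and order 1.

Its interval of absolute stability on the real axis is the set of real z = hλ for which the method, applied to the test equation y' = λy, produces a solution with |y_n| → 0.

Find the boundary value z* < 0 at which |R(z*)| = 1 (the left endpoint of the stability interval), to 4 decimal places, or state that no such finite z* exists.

Test eqn y'=λy, z=hλ:
  order 1, 1-stage ⇒ R(z)=1+z
  (e.g. R(-0.53)=0.47000, |R|=0.47000)

Need |R(x)|<1, x<0.
x=-0.53: |R|=0.4700
|R(-1.72)|=0.7200 |R(-1.71)|=0.7100 |R(-0.97)|=0.0300
Bisect:
  x_lo=-2.8846 |R|=1.8846  x_hi=-0.3955 |R|=0.6045
  mid=-1.64005 |R|=0.64005 →hi
  mid=-2.26235 |R|=1.26235 →lo
  mid=-1.95120 |R|=0.95120 →hi
  mid=-2.10677 |R|=1.10677 →lo
  mid=-2.02899 |R|=1.02899 →lo
  mid=-1.99009 |R|=0.99009 →hi
  mid=-2.00954 |R|=1.00954 →lo
  mid=-1.99982 |R|=0.99982 →hi
  mid=-2.00468 |R|=1.00468 →lo
  ...
  [-2.00012,-1.99997] ⇒ x*=-2.0000
Interval (-2.0000, 0).

z* = -2.0000.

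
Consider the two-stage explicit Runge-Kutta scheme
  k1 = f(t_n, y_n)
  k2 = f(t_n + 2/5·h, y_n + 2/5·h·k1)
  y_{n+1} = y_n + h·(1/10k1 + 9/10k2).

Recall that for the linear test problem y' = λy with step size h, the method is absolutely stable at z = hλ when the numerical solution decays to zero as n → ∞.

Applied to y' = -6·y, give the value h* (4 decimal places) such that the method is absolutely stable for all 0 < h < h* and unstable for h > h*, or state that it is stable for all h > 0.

Set f=λy, z=hλ:
  k1=λy_n ⇒ h·k1=z·y_n;  k2=λ(1+2/5z)y_n ⇒ h·k2=z(1+2/5z)y_n
  y_{n+1}/y_n = 1 + 1/10z + 9/10z(1+2/5z) = 1 + z + 9/25z²
  Hence R(z) = 1 + z + 9/25z².

Find x<0 with |R(x)|<1.
x=-1.78: |R|=0.3606
R=1: x+9/25x²=0 ⇒ x=−25/9=-2.7778; min R=1−1/(4·9/25)=0.3056>−1
Confirm numerically:
  x=-2.636: |R|=0.86546 <1
  x=-1.529: |R|=0.31262 <1
  x=-1.197: |R|=0.31881 <1
  x=-3.295: |R|=1.61353 >1
  x=-3.232: |R|=1.52850 >1
  x=-2.992: |R|=1.23074 >1
Interval (-2.7778, 0).

(-2.7778,0); λ=-6 ⇒ h* = (25/9)/6 = 0.4630.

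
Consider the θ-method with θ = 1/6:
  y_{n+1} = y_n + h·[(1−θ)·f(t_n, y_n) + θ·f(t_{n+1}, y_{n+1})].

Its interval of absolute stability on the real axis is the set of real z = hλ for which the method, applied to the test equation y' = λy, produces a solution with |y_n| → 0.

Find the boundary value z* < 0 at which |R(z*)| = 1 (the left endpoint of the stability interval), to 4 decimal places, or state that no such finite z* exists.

left endpoint -3.0000.

On y'=λy, z=hλ:
  y_{n+1} = y_n + z·[5/6·y_n + 1/6·y_{n+1}] ⇒ (1 − 1/6z)y_{n+1} = (1 + 5/6z)y_n
  Hence R(z) = (1 + 5/6z)/(1 − 1/6z).

Solve |R(x)|<1 on ℝ⁻.
x=-1.11: |R|=0.0633
R=−1: 1+5/6x = −1+1/6x ⇒ -2/3x=2 ⇒ x=2/(-2/3)=-3.0000
Confirm numerically:
  x=-1.933: |R|=0.46199 <1
  x=-1.726: |R|=0.34041 <1
  x=-1.711: |R|=0.33134 <1
  x=-1.682: |R|=0.31372 <1
  x=-3.385: |R|=1.16409 >1
  x=-3.210: |R|=1.09121 >1
So |R|<1 on (-3.0000, 0).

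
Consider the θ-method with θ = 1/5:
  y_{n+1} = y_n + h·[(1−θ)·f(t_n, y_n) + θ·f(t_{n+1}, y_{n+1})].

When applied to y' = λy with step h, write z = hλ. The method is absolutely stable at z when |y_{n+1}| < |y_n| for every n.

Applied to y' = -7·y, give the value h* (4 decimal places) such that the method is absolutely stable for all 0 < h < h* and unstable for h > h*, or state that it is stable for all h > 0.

(-3.3333,0); λ=-7 ⇒ h* = (10/3)/7 = 0.4762.

On y'=λy, z=hλ:
  y_{n+1} = y_n + z·[4/5·y_n + 1/5·y_{n+1}] ⇒ (1 − 1/5z)y_{n+1} = (1 + 4/5z)y_n
  ⇒ R(z) = (1 + 4/5z)/(1 − 1/5z).

Solve |R(x)|<1 on ℝ⁻.
x=-0.5: |R|=0.5455
R=−1: 1+4/5x = −1+1/5x ⇒ -3/5x=2 ⇒ x=2/(-3/5)=-3.3333
Confirm numerically:
  x=-2.985: |R|=0.86913 <1
  x=-2.790: |R|=0.79076 <1
  x=-2.538: |R|=0.68347 <1
  x=-1.658: |R|=0.24512 <1
  x=-3.850: |R|=1.17514 >1
  x=-3.499: |R|=1.05848 >1
  x=-3.422: |R|=1.03158 >1
So |R|<1 on (-3.3333, 0).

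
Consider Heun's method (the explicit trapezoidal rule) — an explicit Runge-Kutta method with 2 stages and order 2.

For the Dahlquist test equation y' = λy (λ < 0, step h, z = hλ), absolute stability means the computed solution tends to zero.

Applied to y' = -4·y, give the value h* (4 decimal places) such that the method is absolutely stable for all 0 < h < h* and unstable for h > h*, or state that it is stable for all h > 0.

(-2.0000,0); λ=-4 ⇒ h* = 0.5000.

With y'=λy (z=hλ):
  order 2, 2-stage ⇒ R(z)=1+z+z^2/2
  (e.g. R(-0.53)=0.61045, |R|=0.61045)

Solve |R(x)|<1 on ℝ⁻.
x=-0.53: |R|=0.6104
|R(-2.05)|=1.0512 |R(-1.61)|=0.6861 |R(-1.41)|=0.5840
Bisect:
  x_lo=-2.5487 |R|=1.6993  x_hi=-0.0741 |R|=0.9286
  mid=-1.31141 |R|=0.54849 →hi
  mid=-1.93006 |R|=0.93251 →hi
  mid=-2.23939 |R|=1.26804 →lo
  mid=-2.08473 |R|=1.08832 →lo
  mid=-2.00740 |R|=1.00742 →lo
  mid=-1.96873 |R|=0.96922 →hi
  mid=-1.98806 |R|=0.98813 →hi
  ...
  [-2.00015,-1.99999] ⇒ x*=-2.0000
Interval (-2.0000, 0).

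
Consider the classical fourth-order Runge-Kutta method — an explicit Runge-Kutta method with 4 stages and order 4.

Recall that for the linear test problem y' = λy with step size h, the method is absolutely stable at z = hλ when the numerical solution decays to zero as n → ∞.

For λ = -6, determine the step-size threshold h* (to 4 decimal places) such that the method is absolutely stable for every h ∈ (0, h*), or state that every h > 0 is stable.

Test eqn y'=λy, z=hλ:
  order 4, 4-stage ⇒ R(z)=1+z+z^2/2+z^3/6+z^4/24
  (e.g. R(-1.27)=0.30345, |R|=0.30345)

Boundary: |R(x)|=1, x<0.
x=-1.27: |R|=0.3034
|R(-2.08)|=0.3633 |R(-1.55)|=0.2711 |R(-1.4)|=0.2827
Bisect:
  x_lo=-3.4616 |R|=2.5992  x_hi=-0.3850 |R|=0.6805
  mid=-1.92328 |R|=0.31063 →hi
  mid=-2.69244 |R|=0.86880 →hi
  mid=-3.07702 |R|=1.53661 →lo
  mid=-2.88473 |R|=1.16057 →lo
  mid=-2.78859 |R|=1.00498 →lo
  mid=-2.74051 |R|=0.93456 →hi
  mid=-2.76455 |R|=0.96917 →hi
  mid=-2.77657 |R|=0.98692 →hi
  mid=-2.78258 |R|=0.99591 →hi
  ...
  [-2.78539,-2.78521] ⇒ x*=-2.7853
So |R|<1 on (-2.7853, 0).

(-2.7853,0); λ=-6 ⇒ h* = 0.4642.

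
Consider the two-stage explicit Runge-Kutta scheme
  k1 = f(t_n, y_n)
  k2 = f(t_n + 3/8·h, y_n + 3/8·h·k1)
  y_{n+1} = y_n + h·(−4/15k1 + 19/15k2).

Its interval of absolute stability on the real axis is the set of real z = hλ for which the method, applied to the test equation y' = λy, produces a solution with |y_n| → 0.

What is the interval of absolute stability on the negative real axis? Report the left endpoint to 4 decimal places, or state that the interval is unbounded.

On y'=λy, z=hλ:
  k1=λy_n ⇒ h·k1=z·y_n;  k2=λ(1+3/8z)y_n ⇒ h·k2=z(1+3/8z)y_n
  y_{n+1}/y_n = 1 − 4/15z + 19/15z(1+3/8z) = 1 + z + 19/40z²
  so R(z) = 1 + z + 19/40z².

Find x<0 with |R(x)|<1.
x=-1.15: |R|=0.4782
R=1: x+19/40x²=0 ⇒ x=−40/19=-2.1053; min R=1−1/(4·19/40)=0.4737>−1
Confirm numerically:
  x=-1.289: |R|=0.50022 <1
  x=-1.181: |R|=0.48151 <1
  x=-1.136: |R|=0.47699 <1
  x=-2.672: |R|=1.71930 >1
  x=-2.585: |R|=1.58906 >1
  x=-2.440: |R|=1.38796 >1
So |R|<1 on (-2.1053, 0).

z∈(-2.1053,0).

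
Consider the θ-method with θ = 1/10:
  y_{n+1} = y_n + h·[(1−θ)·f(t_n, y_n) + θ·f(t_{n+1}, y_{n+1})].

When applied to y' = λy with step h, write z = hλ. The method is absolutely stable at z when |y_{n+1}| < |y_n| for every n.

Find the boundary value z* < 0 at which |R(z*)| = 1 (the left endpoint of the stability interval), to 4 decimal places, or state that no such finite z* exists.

Test eqn y'=λy, z=hλ:
  y_{n+1} = y_n + z·[9/10·y_n + 1/10·y_{n+1}] ⇒ (1 − 1/10z)y_{n+1} = (1 + 9/10z)y_n
  ⇒ R(z) = (1 + 9/10z)/(1 − 1/10z).

Need |R(x)|<1, x<0.
x=-1.49: |R|=0.2968
R=−1: 1+9/10x = −1+1/10x ⇒ -4/5x=2 ⇒ x=2/(-4/5)=-2.5000
Confirm numerically:
  x=-2.478: |R|=0.98590 <1
  x=-1.739: |R|=0.48139 <1
  x=-1.632: |R|=0.40303 <1
  x=-2.744: |R|=1.15317 >1
  x=-2.741: |R|=1.15132 >1
Stable set (-2.5000, 0).

z* = -2.5000.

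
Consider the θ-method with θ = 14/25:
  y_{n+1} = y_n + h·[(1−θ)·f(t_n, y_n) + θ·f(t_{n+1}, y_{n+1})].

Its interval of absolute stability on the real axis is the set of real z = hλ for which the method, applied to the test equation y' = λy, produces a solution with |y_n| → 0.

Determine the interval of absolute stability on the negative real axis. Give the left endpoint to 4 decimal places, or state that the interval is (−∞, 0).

interval (−∞, 0).

Set f=λy, z=hλ:
  y_{n+1} = y_n + z·[11/25·y_n + 14/25·y_{n+1}] ⇒ (1 − 14/25z)y_{n+1} = (1 + 11/25z)y_n
  Hence R(z) = (1 + 11/25z)/(1 − 14/25z).

Need |R(x)|<1, x<0.
x=-0.72: |R|=0.4869
x=-2: |R|=0.0566
x=-10: |R|=0.5152
x=-100: |R|=0.7544
θ=14/25≥1/2 ⇒ |1+11/25x|<|1−14/25x| ∀x<0 ⇒ stable on all of ℝ⁻.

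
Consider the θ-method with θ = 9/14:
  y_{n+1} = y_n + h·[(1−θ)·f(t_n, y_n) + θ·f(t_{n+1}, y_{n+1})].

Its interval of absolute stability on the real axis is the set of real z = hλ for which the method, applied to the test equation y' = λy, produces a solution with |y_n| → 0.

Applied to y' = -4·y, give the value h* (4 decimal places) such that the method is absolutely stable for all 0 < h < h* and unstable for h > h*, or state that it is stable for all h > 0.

interval (−∞, 0). Any h>0 works for λ=-4.

Test eqn y'=λy, z=hλ:
  y_{n+1} = y_n + z·[5/14·y_n + 9/14·y_{n+1}] ⇒ (1 − 9/14z)y_{n+1} = (1 + 5/14z)y_n
  R(z) = (1 + 5/14z)/(1 − 9/14z).

Find x<0 with |R(x)|<1.
x=-0.91: |R|=0.4259
x=-2: |R|=0.1250
x=-10: |R|=0.3462
x=-100: |R|=0.5317
θ=9/14≥1/2 ⇒ |1+5/14x|<|1−9/14x| ∀x<0 ⇒ interval (−∞,0).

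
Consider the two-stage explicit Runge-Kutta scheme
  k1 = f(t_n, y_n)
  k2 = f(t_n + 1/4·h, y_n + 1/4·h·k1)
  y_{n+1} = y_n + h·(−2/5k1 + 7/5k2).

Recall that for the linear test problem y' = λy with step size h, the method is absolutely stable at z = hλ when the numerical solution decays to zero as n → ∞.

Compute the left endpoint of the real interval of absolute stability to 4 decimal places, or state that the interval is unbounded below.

On y'=λy, z=hλ:
  k1=λy_n ⇒ h·k1=z·y_n;  k2=λ(1+1/4z)y_n ⇒ h·k2=z(1+1/4z)y_n
  y_{n+1}/y_n = 1 − 2/5z + 7/5z(1+1/4z) = 1 + z + 7/20z²
  R(z) = 1 + z + 7/20z².

Boundary: |R(x)|=1, x<0.
x=-0.68: |R|=0.4818
R=1: x+7/20x²=0 ⇒ x=−20/7=-2.8571; min R=1−1/(4·7/20)=0.2857>−1
Confirm numerically:
  x=-2.606: |R|=0.77093 <1
  x=-2.575: |R|=0.74572 <1
  x=-2.490: |R|=0.68004 <1
  x=-1.791: |R|=0.33169 <1
  x=-3.305: |R|=1.51806 >1
  x=-2.959: |R|=1.10549 >1
So |R|<1 on (-2.8571, 0).

z* = -2.8571.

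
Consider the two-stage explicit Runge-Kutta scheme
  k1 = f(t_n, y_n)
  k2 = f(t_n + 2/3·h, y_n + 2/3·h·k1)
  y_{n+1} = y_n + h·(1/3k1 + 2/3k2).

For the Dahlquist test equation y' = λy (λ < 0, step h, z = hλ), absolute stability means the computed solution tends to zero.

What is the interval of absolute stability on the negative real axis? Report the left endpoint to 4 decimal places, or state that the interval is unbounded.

With y'=λy (z=hλ):
  k1=λy_n ⇒ h·k1=z·y_n;  k2=λ(1+2/3z)y_n ⇒ h·k2=z(1+2/3z)y_n
  y_{n+1}/y_n = 1 + 1/3z + 2/3z(1+2/3z) = 1 + z + 4/9z²
  ⇒ R(z) = 1 + z + 4/9z².

Boundary: |R(x)|=1, x<0.
x=-0.48: |R|=0.6224
R=1: x+4/9x²=0 ⇒ x=−9/4=-2.2500; min R=1−1/(4·4/9)=0.4375>−1
Confirm numerically:
  x=-1.875: |R|=0.68750 <1
  x=-1.720: |R|=0.59484 <1
  x=-1.050: |R|=0.44000 <1
  x=-0.904: |R|=0.45921 <1
  x=-2.540: |R|=1.32738 >1
  x=-2.495: |R|=1.27168 >1
So |R|<1 on (-2.2500, 0).

z∈(-2.2500,0).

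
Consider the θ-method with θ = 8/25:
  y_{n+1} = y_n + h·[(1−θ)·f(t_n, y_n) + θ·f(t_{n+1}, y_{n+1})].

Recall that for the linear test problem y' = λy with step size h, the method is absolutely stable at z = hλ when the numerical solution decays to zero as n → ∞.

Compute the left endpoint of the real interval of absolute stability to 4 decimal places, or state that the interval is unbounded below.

left endpoint -5.5556.

Set f=λy, z=hλ:
  y_{n+1} = y_n + z·[17/25·y_n + 8/25·y_{n+1}] ⇒ (1 − 8/25z)y_{n+1} = (1 + 17/25z)y_n
  so R(z) = (1 + 17/25z)/(1 − 8/25z).

Need |R(x)|<1, x<0.
x=-1.05: |R|=0.2141
R=−1: 1+17/25x = −1+8/25x ⇒ -9/25x=2 ⇒ x=2/(-9/25)=-5.5556
Confirm numerically:
  x=-4.164: |R|=0.78522 <1
  x=-3.745: |R|=0.70351 <1
  x=-2.514: |R|=0.39320 <1
  x=-6.044: |R|=1.05993 >1
  x=-5.943: |R|=1.04807 >1
  x=-5.724: |R|=1.02141 >1
Interval (-5.5556, 0).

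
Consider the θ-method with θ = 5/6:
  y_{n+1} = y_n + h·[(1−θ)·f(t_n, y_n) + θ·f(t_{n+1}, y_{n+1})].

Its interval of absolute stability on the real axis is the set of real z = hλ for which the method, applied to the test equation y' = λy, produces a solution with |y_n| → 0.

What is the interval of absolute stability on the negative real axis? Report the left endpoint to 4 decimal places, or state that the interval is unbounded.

unbounded; (−∞, 0).

With y'=λy (z=hλ):
  y_{n+1} = y_n + z·[1/6·y_n + 5/6·y_{n+1}] ⇒ (1 − 5/6z)y_{n+1} = (1 + 1/6z)y_n
  so R(z) = (1 + 1/6z)/(1 − 5/6z).

Find x<0 with |R(x)|<1.
x=-1.08: |R|=0.4316
x=-2: |R|=0.2500
x=-10: |R|=0.0714
x=-100: |R|=0.1858
θ=5/6≥1/2 ⇒ |1+1/6x|<|1−5/6x| ∀x<0 ⇒ stable on all of ℝ⁻.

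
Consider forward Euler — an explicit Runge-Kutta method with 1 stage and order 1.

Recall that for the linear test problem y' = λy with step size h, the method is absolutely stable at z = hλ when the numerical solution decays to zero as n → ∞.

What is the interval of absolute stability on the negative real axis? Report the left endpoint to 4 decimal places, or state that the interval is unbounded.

z∈(-2.0000,0).

On y'=λy, z=hλ:
  order 1, 1-stage ⇒ R(z)=1+z
  (e.g. R(-0.72)=0.28000, |R|=0.28000)

Find x<0 with |R(x)|<1.
x=-0.72: |R|=0.2800
|R(-2.3)|=1.3000 |R(-1.7)|=0.7000 |R(-0.89)|=0.1100
Bisect:
  x_lo=-2.5472 |R|=1.5472  x_hi=-0.1851 |R|=0.8149
  mid=-1.36614 |R|=0.36614 →hi
  mid=-1.95668 |R|=0.95668 →hi
  mid=-2.25195 |R|=1.25195 →lo
  mid=-2.10431 |R|=1.10431 →lo
  mid=-2.03050 |R|=1.03050 →lo
  mid=-1.99359 |R|=0.99359 →hi
  mid=-2.01204 |R|=1.01204 →lo
  mid=-2.00281 |R|=1.00281 →lo
  ...
  [-2.00008,-1.99993] ⇒ x*=-2.0000
Interval (-2.0000, 0).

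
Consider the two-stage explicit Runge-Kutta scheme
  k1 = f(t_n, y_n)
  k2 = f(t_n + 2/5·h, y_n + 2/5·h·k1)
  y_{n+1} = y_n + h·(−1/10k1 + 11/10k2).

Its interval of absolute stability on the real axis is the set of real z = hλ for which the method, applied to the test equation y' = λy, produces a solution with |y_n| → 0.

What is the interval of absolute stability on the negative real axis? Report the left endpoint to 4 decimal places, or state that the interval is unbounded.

Test eqn y'=λy, z=hλ:
  k1=λy_n ⇒ h·k1=z·y_n;  k2=λ(1+2/5z)y_n ⇒ h·k2=z(1+2/5z)y_n
  y_{n+1}/y_n = 1 − 1/10z + 11/10z(1+2/5z) = 1 + z + 11/25z²
  R(z) = 1 + z + 11/25z².

Boundary: |R(x)|=1, x<0.
x=-0.67: |R|=0.5275
R=1: x+11/25x²=0 ⇒ x=−25/11=-2.2727; min R=1−1/(4·11/25)=0.4318>−1
Confirm numerically:
  x=-1.790: |R|=0.61980 <1
  x=-1.753: |R|=0.59912 <1
  x=-0.964: |R|=0.44489 <1
  x=-2.513: |R|=1.26567 >1
  x=-2.356: |R|=1.08632 >1
Stable set (-2.2727, 0).

(-2.2727, 0).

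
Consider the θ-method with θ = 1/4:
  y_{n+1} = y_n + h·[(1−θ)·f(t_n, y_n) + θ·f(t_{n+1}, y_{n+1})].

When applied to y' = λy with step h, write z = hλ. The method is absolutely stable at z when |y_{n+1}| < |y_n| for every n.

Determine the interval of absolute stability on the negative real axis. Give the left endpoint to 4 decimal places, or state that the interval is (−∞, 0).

z∈(-4.0000,0).

Set f=λy, z=hλ:
  y_{n+1} = y_n + z·[3/4·y_n + 1/4·y_{n+1}] ⇒ (1 − 1/4z)y_{n+1} = (1 + 3/4z)y_n
  ⇒ R(z) = (1 + 3/4z)/(1 − 1/4z).

Find x<0 with |R(x)|<1.
x=-0.8: |R|=0.3333
R=−1: 1+3/4x = −1+1/4x ⇒ -1/2x=2 ⇒ x=2/(-1/2)=-4.0000
Confirm numerically:
  x=-3.068: |R|=0.73628 <1
  x=-2.382: |R|=0.49295 <1
  x=-2.107: |R|=0.38006 <1
  x=-1.787: |R|=0.23518 <1
  x=-4.544: |R|=1.12734 >1
  x=-4.369: |R|=1.08818 >1
Stable set (-4.0000, 0).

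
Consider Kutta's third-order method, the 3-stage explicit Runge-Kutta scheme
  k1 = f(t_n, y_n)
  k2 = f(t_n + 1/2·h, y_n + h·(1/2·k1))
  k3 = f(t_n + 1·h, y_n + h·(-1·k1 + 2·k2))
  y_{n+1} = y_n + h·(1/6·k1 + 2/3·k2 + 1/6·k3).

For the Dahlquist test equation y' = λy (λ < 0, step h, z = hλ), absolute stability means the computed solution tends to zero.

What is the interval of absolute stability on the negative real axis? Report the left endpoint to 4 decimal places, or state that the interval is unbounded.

On y'=λy, z=hλ:
  order 3, 3-stage ⇒ R(z)=1+z+z^2/2+z^3/6
  (e.g. R(-0.46)=0.62958, |R|=0.62958)

Solve |R(x)|<1 on ℝ⁻.
x=-0.46: |R|=0.6296
|R(-2.31)|=0.6963 |R(-2.3)|=0.6828 |R(-0.82)|=0.4243
Bisect:
  x_lo=-2.8955 |R|=1.7494  x_hi=-0.3890 |R|=0.6768
  mid=-1.64225 |R|=0.03195 →hi
  mid=-2.26887 |R|=0.64158 →hi
  mid=-2.58217 |R|=1.11785 →lo
  mid=-2.42552 |R|=0.86223 →hi
  mid=-2.50385 |R|=0.98543 →hi
  mid=-2.54301 |R|=1.05046 →lo
  mid=-2.52343 |R|=1.01765 →lo
  mid=-2.51364 |R|=1.00147 →lo
  mid=-2.50874 |R|=0.99343 →hi
  ...
  [-2.51287,-2.51272] ⇒ x*=-2.5127
Interval (-2.5127, 0).

z∈(-2.5127,0).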